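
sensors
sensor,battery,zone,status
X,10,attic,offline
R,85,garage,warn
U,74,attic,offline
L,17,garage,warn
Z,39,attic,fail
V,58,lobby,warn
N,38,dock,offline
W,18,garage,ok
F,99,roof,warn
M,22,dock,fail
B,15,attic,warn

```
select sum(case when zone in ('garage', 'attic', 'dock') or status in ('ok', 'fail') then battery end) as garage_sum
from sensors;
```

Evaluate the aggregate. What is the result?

sensor=X: ✓ → 10
sensor=R: ✓ → 85
sensor=U: ✓ → 74
sensor=L: ✓ → 17
sensor=Z: ✓ → 39
sensor=V: ✗
sensor=N: ✓ → 38
sensor=W: ✓ → 18
sensor=F: ✗
sensor=M: ✓ → 22
sensor=B: ✓ → 15
garage_sum = 10 + 85 + 74 + 17 + 39 + 38 + 18 + 22 + 15 = 318

318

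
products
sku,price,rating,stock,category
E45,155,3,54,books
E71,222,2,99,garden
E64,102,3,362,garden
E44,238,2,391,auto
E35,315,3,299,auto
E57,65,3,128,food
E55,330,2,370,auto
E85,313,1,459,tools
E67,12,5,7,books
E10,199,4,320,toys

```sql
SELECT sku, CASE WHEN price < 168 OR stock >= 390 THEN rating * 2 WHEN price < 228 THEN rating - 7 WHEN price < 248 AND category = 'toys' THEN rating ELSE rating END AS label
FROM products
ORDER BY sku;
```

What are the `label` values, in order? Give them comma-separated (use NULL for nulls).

sku=E10: price < 228 → -3
sku=E35: ELSE → 3
sku=E44: price < 168 OR stock >= 390 → 4
sku=E45: price < 168 OR stock >= 390 → 6
sku=E55: ELSE → 2
sku=E57: price < 168 OR stock >= 390 → 6
sku=E64: price < 168 OR stock >= 390 → 6
sku=E67: price < 168 OR stock >= 390 → 10
sku=E71: price < 228 → -5
sku=E85: price < 168 OR stock >= 390 → 2

-3, 3, 4, 6, 2, 6, 6, 10, -5, 2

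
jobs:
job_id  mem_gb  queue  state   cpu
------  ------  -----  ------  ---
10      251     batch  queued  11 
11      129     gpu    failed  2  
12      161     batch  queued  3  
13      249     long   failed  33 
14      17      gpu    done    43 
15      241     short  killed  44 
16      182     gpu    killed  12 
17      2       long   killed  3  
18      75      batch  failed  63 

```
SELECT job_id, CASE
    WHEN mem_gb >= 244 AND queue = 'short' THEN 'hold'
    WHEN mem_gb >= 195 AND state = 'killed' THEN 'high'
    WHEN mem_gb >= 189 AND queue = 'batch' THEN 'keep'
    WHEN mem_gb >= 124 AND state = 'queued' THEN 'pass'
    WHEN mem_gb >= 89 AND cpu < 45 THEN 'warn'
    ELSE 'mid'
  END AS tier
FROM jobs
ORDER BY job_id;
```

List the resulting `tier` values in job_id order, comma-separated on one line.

job_id=10: mem_gb >= 189 AND queue = 'batch' → keep
job_id=11: mem_gb >= 89 AND cpu < 45 → warn
job_id=12: mem_gb >= 124 AND state = 'queued' → pass
job_id=13: mem_gb >= 89 AND cpu < 45 → warn
job_id=14: ELSE → mid
job_id=15: mem_gb >= 195 AND state = 'killed' → high
job_id=16: mem_gb >= 89 AND cpu < 45 → warn
job_id=17: ELSE → mid
job_id=18: ELSE → mid

keep, warn, pass, warn, mid, high, warn, mid, mid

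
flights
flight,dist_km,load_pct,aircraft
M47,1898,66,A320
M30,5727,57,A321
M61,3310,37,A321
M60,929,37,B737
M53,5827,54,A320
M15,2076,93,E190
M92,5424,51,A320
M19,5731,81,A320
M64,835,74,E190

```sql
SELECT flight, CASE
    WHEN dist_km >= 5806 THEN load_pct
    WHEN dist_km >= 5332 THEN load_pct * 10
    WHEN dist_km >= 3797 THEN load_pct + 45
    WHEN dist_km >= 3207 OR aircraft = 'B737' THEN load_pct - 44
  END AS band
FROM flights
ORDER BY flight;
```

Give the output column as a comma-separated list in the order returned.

flight=M15: (no match → NULL) → NULL
flight=M19: dist_km >= 5332 → 810
flight=M30: dist_km >= 5332 → 570
flight=M47: (no match → NULL) → NULL
flight=M53: dist_km >= 5806 → 54
flight=M60: dist_km >= 3207 OR aircraft = 'B737' → -7
flight=M61: dist_km >= 3207 OR aircraft = 'B737' → -7
flight=M64: (no match → NULL) → NULL
flight=M92: dist_km >= 5332 → 510

NULL, 810, 570, NULL, 54, -7, -7, NULL, 510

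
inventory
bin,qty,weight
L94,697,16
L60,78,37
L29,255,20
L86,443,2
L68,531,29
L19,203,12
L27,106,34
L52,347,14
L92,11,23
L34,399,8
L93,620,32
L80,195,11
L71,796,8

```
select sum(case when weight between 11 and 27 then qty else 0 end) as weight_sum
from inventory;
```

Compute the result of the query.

bin=L94: ✓ → 697
bin=L60: ✗
bin=L29: ✓ → 255
bin=L86: ✗
bin=L68: ✗
bin=L19: ✓ → 203
bin=L27: ✗
bin=L52: ✓ → 347
bin=L92: ✓ → 11
bin=L34: ✗
bin=L93: ✗
bin=L80: ✓ → 195
bin=L71: ✗
weight_sum = 697 + 255 + 203 + 347 + 11 + 195 = 1708

1708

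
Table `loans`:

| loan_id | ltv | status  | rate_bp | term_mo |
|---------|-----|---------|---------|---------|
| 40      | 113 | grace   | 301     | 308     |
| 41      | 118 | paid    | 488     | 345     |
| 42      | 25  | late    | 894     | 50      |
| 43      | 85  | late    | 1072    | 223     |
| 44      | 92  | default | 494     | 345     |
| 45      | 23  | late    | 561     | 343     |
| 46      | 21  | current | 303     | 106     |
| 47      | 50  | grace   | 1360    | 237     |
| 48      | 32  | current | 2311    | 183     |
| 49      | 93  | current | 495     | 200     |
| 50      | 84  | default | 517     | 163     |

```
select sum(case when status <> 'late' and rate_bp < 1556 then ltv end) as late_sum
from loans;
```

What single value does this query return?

loan_id=40: ✓ → 113
loan_id=41: ✓ → 118
loan_id=42: ✗
loan_id=43: ✗
loan_id=44: ✓ → 92
loan_id=45: ✗
loan_id=46: ✓ → 21
loan_id=47: ✓ → 50
loan_id=48: ✗
loan_id=49: ✓ → 93
loan_id=50: ✓ → 84
late_sum = 113 + 118 + 92 + 21 + 50 + 93 + 84 = 571

571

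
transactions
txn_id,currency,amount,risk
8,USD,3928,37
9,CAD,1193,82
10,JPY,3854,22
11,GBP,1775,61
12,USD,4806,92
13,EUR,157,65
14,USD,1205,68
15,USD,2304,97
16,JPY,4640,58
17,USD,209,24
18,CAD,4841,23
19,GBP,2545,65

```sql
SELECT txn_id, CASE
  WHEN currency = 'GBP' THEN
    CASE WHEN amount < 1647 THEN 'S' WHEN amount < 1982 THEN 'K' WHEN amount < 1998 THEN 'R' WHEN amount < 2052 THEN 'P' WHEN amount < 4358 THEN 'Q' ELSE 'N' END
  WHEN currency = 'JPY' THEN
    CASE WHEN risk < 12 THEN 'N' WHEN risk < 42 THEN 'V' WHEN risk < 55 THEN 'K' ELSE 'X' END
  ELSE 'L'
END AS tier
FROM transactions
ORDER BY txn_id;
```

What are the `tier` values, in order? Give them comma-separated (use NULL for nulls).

txn_id=8: currency='USD' → outer ELSE → L
txn_id=9: currency='CAD' → outer ELSE → L
txn_id=10: currency='JPY' → inner[risk < 42] → V
txn_id=11: currency='GBP' → inner[amount < 1982] → K
txn_id=12: currency='USD' → outer ELSE → L
txn_id=13: currency='EUR' → outer ELSE → L
txn_id=14: currency='USD' → outer ELSE → L
txn_id=15: currency='USD' → outer ELSE → L
txn_id=16: currency='JPY' → inner[ELSE] → X
txn_id=17: currency='USD' → outer ELSE → L
txn_id=18: currency='CAD' → outer ELSE → L
txn_id=19: currency='GBP' → inner[amount < 4358] → Q

L, L, V, K, L, L, L, L, X, L, L, Q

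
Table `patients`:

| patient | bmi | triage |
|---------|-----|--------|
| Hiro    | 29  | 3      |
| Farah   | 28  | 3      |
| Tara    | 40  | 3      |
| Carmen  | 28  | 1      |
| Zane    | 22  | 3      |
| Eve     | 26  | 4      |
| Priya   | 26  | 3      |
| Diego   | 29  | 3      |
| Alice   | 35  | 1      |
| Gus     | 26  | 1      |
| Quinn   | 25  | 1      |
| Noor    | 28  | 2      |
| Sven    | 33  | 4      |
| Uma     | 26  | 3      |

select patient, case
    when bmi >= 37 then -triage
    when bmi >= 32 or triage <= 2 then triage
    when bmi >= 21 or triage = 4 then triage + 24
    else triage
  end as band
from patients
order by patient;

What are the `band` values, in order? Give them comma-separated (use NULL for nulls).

1, 1, 27, 28, 27, 1, 27, 2, 27, 1, 4, -3, 27, 27

patient=Alice: bmi >= 32 or triage <= 2 → 1
patient=Carmen: bmi >= 32 or triage <= 2 → 1
patient=Diego: bmi >= 21 or triage = 4 → 27
patient=Eve: bmi >= 21 or triage = 4 → 28
patient=Farah: bmi >= 21 or triage = 4 → 27
patient=Gus: bmi >= 32 or triage <= 2 → 1
patient=Hiro: bmi >= 21 or triage = 4 → 27
patient=Noor: bmi >= 32 or triage <= 2 → 2
patient=Priya: bmi >= 21 or triage = 4 → 27
patient=Quinn: bmi >= 32 or triage <= 2 → 1
patient=Sven: bmi >= 32 or triage <= 2 → 4
patient=Tara: bmi >= 37 → -3
patient=Uma: bmi >= 21 or triage = 4 → 27
patient=Zane: bmi >= 21 or triage = 4 → 27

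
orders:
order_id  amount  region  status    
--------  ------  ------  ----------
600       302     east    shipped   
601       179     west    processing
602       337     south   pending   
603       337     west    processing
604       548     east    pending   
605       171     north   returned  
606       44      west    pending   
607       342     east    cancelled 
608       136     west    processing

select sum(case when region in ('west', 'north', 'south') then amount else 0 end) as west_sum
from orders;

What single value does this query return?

order_id=600: ✗
order_id=601: ✓ → 179
order_id=602: ✓ → 337
order_id=603: ✓ → 337
order_id=604: ✗
order_id=605: ✓ → 171
order_id=606: ✓ → 44
order_id=607: ✗
order_id=608: ✓ → 136
west_sum = 179 + 337 + 337 + 171 + 44 + 136 = 1204

1204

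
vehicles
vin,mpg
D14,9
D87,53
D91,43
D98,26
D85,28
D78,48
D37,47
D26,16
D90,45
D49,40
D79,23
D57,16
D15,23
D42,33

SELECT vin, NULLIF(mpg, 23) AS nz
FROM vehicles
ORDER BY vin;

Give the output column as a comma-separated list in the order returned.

9, NULL, 16, 47, 33, 40, 16, 48, NULL, 28, 53, 45, 43, 26

vin=D14: mpg=9 vs 23: differ → 9
vin=D15: mpg=23 vs 23: equal → NULL
vin=D26: mpg=16 vs 23: differ → 16
vin=D37: mpg=47 vs 23: differ → 47
vin=D42: mpg=33 vs 23: differ → 33
vin=D49: mpg=40 vs 23: differ → 40
vin=D57: mpg=16 vs 23: differ → 16
vin=D78: mpg=48 vs 23: differ → 48
vin=D79: mpg=23 vs 23: equal → NULL
vin=D85: mpg=28 vs 23: differ → 28
vin=D87: mpg=53 vs 23: differ → 53
vin=D90: mpg=45 vs 23: differ → 45
vin=D91: mpg=43 vs 23: differ → 43
vin=D98: mpg=26 vs 23: differ → 26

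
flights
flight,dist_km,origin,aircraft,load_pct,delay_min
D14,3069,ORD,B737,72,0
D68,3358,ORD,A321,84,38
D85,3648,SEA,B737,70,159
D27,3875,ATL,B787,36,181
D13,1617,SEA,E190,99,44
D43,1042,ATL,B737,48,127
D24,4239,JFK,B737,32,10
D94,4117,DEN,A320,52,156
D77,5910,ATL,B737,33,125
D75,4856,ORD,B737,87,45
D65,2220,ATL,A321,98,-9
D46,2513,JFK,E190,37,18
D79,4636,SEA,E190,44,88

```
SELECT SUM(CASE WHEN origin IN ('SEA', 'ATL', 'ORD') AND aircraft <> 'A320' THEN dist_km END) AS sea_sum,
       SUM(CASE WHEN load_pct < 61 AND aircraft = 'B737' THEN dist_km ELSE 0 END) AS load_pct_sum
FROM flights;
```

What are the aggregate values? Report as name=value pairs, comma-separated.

[sea_sum: origin IN ('SEA', 'ATL', 'ORD') AND aircraft <> 'A320']
flight=D14: ✓ → 3069
flight=D68: ✓ → 3358
flight=D85: ✓ → 3648
flight=D27: ✓ → 3875
flight=D13: ✓ → 1617
flight=D43: ✓ → 1042
flight=D24: ✗
flight=D94: ✗
flight=D77: ✓ → 5910
flight=D75: ✓ → 4856
flight=D65: ✓ → 2220
flight=D46: ✗
flight=D79: ✓ → 4636
sea_sum = 3069 + 3358 + 3648 + 3875 + 1617 + 1042 + 5910 + 4856 + 2220 + 4636 = 34231
—
[load_pct_sum: load_pct < 61 AND aircraft = 'B737']
flight=D14: ✗
flight=D68: ✗
flight=D85: ✗
flight=D27: ✗
flight=D13: ✗
flight=D43: ✓ → 1042
flight=D24: ✓ → 4239
flight=D94: ✗
flight=D77: ✓ → 5910
flight=D75: ✗
flight=D65: ✗
flight=D46: ✗
flight=D79: ✗
load_pct_sum = 1042 + 4239 + 5910 = 11191

sea_sum=34231, load_pct_sum=11191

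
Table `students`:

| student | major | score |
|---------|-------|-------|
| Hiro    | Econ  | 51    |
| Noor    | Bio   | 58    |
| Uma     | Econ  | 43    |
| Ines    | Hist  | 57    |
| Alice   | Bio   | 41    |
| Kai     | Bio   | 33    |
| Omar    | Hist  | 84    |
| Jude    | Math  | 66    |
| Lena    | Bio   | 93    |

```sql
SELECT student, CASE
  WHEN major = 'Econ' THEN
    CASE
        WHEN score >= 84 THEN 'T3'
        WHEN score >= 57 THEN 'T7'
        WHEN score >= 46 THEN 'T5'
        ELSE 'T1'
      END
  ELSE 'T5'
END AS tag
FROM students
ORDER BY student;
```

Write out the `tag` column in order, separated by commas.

student=Alice: major='Bio' → outer ELSE → T5
student=Hiro: major='Econ' → inner[score >= 46] → T5
student=Ines: major='Hist' → outer ELSE → T5
student=Jude: major='Math' → outer ELSE → T5
student=Kai: major='Bio' → outer ELSE → T5
student=Lena: major='Bio' → outer ELSE → T5
student=Noor: major='Bio' → outer ELSE → T5
student=Omar: major='Hist' → outer ELSE → T5
student=Uma: major='Econ' → inner[ELSE] → T1

T5, T5, T5, T5, T5, T5, T5, T5, T1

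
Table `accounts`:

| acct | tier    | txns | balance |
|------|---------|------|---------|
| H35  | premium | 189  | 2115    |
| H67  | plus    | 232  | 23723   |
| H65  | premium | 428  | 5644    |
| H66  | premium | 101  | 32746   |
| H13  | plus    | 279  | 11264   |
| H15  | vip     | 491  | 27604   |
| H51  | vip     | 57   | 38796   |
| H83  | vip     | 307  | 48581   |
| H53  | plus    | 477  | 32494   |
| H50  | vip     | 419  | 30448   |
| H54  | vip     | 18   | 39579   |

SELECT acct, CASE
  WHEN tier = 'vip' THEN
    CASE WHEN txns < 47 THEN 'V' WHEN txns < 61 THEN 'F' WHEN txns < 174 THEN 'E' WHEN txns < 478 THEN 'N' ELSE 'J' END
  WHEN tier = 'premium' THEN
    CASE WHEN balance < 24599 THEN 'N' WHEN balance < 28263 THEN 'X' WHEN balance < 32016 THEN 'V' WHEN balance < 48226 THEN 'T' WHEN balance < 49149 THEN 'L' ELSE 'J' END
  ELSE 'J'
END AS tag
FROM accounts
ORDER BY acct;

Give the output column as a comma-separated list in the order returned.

acct=H13: tier='plus' → outer ELSE → J
acct=H15: tier='vip' → inner[ELSE] → J
acct=H35: tier='premium' → inner[balance < 24599] → N
acct=H50: tier='vip' → inner[txns < 478] → N
acct=H51: tier='vip' → inner[txns < 61] → F
acct=H53: tier='plus' → outer ELSE → J
acct=H54: tier='vip' → inner[txns < 47] → V
acct=H65: tier='premium' → inner[balance < 24599] → N
acct=H66: tier='premium' → inner[balance < 48226] → T
acct=H67: tier='plus' → outer ELSE → J
acct=H83: tier='vip' → inner[txns < 478] → N

J, J, N, N, F, J, V, N, T, J, N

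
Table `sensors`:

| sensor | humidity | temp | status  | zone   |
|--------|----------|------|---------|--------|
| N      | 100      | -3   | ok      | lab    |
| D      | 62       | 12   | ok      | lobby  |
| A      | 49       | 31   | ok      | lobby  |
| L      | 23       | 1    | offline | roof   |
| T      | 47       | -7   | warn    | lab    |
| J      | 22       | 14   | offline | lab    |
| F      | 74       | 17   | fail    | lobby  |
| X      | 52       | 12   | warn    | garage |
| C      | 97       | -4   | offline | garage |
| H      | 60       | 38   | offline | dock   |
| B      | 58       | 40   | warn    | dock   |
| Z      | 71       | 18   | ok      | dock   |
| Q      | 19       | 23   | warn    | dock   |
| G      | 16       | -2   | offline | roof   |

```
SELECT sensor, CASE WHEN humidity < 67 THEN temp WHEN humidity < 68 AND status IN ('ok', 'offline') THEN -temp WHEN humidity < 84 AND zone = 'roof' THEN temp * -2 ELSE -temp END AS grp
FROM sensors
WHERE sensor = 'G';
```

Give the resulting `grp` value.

-2

sensor = G: humidity=16, temp=-2, status=offline, zone=roof.
humidity < 67 → true → -2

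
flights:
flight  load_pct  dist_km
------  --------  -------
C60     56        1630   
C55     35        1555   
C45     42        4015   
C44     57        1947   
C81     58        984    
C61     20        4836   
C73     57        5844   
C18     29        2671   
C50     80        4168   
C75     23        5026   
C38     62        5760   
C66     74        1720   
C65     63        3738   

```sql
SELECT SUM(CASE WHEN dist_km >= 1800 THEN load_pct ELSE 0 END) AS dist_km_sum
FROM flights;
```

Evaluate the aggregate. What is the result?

433

flight=C60: ✗
flight=C55: ✗
flight=C45: ✓ → 42
flight=C44: ✓ → 57
flight=C81: ✗
flight=C61: ✓ → 20
flight=C73: ✓ → 57
flight=C18: ✓ → 29
flight=C50: ✓ → 80
flight=C75: ✓ → 23
flight=C38: ✓ → 62
flight=C66: ✗
flight=C65: ✓ → 63
dist_km_sum = 42 + 57 + 20 + 57 + 29 + 80 + 23 + 62 + 63 = 433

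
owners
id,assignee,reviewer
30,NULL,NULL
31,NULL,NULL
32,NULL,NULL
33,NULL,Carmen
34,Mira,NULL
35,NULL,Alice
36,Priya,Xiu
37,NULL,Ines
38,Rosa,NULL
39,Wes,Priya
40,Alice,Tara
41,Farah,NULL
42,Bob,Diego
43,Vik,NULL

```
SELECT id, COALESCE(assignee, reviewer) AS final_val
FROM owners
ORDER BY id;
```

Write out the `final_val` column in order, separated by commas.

id=30: assignee=NULL, reviewer=NULL (all NULL) → NULL
id=31: assignee=NULL, reviewer=NULL (all NULL) → NULL
id=32: assignee=NULL, reviewer=NULL (all NULL) → NULL
id=33: assignee=NULL, reviewer=Carmen → Carmen
id=34: assignee=Mira → Mira
id=35: assignee=NULL, reviewer=Alice → Alice
id=36: assignee=Priya → Priya
id=37: assignee=NULL, reviewer=Ines → Ines
id=38: assignee=Rosa → Rosa
id=39: assignee=Wes → Wes
id=40: assignee=Alice → Alice
id=41: assignee=Farah → Farah
id=42: assignee=Bob → Bob
id=43: assignee=Vik → Vik

NULL, NULL, NULL, Carmen, Mira, Alice, Priya, Ines, Rosa, Wes, Alice, Farah, Bob, Vik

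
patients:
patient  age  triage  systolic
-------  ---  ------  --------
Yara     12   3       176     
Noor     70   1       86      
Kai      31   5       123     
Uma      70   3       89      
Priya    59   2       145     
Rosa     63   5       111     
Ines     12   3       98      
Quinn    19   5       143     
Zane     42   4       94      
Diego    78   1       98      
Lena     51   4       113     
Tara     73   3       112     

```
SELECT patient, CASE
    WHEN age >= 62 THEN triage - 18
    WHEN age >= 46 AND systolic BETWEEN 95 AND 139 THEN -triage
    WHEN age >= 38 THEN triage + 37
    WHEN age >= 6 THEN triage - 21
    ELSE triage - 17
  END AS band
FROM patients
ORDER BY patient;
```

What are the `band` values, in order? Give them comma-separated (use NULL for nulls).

patient=Diego: age >= 62 → -17
patient=Ines: age >= 6 → -18
patient=Kai: age >= 6 → -16
patient=Lena: age >= 46 AND systolic BETWEEN 95 AND 139 → -4
patient=Noor: age >= 62 → -17
patient=Priya: age >= 38 → 39
patient=Quinn: age >= 6 → -16
patient=Rosa: age >= 62 → -13
patient=Tara: age >= 62 → -15
patient=Uma: age >= 62 → -15
patient=Yara: age >= 6 → -18
patient=Zane: age >= 38 → 41

-17, -18, -16, -4, -17, 39, -16, -13, -15, -15, -18, 41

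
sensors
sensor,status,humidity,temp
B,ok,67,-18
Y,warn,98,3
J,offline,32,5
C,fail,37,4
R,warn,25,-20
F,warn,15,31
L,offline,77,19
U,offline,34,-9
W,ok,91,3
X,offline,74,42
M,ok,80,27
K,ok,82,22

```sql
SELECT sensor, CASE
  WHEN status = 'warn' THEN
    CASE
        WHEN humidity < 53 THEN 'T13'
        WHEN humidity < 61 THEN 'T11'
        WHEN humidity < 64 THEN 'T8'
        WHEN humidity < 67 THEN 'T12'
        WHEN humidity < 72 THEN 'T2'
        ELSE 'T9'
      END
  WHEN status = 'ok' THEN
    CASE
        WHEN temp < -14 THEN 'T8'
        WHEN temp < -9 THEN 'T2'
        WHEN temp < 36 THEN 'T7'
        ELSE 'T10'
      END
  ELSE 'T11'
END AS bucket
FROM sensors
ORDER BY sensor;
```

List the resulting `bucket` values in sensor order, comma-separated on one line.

sensor=B: status='ok' → inner[temp < -14] → T8
sensor=C: status='fail' → outer ELSE → T11
sensor=F: status='warn' → inner[humidity < 53] → T13
sensor=J: status='offline' → outer ELSE → T11
sensor=K: status='ok' → inner[temp < 36] → T7
sensor=L: status='offline' → outer ELSE → T11
sensor=M: status='ok' → inner[temp < 36] → T7
sensor=R: status='warn' → inner[humidity < 53] → T13
sensor=U: status='offline' → outer ELSE → T11
sensor=W: status='ok' → inner[temp < 36] → T7
sensor=X: status='offline' → outer ELSE → T11
sensor=Y: status='warn' → inner[ELSE] → T9

T8, T11, T13, T11, T7, T11, T7, T13, T11, T7, T11, T9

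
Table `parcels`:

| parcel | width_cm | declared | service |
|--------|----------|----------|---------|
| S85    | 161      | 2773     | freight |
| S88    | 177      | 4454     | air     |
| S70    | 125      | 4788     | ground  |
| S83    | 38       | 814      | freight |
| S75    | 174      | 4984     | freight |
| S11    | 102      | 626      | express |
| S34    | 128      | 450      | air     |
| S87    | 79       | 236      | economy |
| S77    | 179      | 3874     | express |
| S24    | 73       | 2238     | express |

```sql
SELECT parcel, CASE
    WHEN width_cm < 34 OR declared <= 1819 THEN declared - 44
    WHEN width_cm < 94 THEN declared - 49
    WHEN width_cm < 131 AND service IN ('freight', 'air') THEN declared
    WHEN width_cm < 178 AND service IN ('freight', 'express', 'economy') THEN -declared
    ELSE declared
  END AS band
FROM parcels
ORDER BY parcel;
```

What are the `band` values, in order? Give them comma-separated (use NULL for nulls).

parcel=S11: width_cm < 34 OR declared <= 1819 → 582
parcel=S24: width_cm < 94 → 2189
parcel=S34: width_cm < 34 OR declared <= 1819 → 406
parcel=S70: ELSE → 4788
parcel=S75: width_cm < 178 AND service IN ('freight', 'express', 'economy') → -4984
parcel=S77: ELSE → 3874
parcel=S83: width_cm < 34 OR declared <= 1819 → 770
parcel=S85: width_cm < 178 AND service IN ('freight', 'express', 'economy') → -2773
parcel=S87: width_cm < 34 OR declared <= 1819 → 192
parcel=S88: ELSE → 4454

582, 2189, 406, 4788, -4984, 3874, 770, -2773, 192, 4454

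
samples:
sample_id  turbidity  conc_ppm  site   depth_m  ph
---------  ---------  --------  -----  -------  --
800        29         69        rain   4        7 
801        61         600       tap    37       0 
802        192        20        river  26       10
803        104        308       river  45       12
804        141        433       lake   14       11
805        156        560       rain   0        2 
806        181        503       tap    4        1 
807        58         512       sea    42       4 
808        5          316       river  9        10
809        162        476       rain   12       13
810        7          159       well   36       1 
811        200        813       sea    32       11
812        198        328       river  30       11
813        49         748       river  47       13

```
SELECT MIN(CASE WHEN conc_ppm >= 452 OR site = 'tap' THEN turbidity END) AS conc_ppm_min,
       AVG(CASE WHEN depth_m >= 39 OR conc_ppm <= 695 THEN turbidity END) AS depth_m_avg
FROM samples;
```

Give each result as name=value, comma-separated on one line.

conc_ppm_min=49, depth_m_avg=103.3076923077

[conc_ppm_min: conc_ppm >= 452 OR site = 'tap']
sample_id=800: ✗
sample_id=801: ✓ → 61
sample_id=802: ✗
sample_id=803: ✗
sample_id=804: ✗
sample_id=805: ✓ → 156
sample_id=806: ✓ → 181
sample_id=807: ✓ → 58
sample_id=808: ✗
sample_id=809: ✓ → 162
sample_id=810: ✗
sample_id=811: ✓ → 200
sample_id=812: ✗
sample_id=813: ✓ → 49
conc_ppm_min = MIN(61, 156, 181, 58, 162, 200, 49) = 49
—
[depth_m_avg: depth_m >= 39 OR conc_ppm <= 695]
sample_id=800: ✓ → 29
sample_id=801: ✓ → 61
sample_id=802: ✓ → 192
sample_id=803: ✓ → 104
sample_id=804: ✓ → 141
sample_id=805: ✓ → 156
sample_id=806: ✓ → 181
sample_id=807: ✓ → 58
sample_id=808: ✓ → 5
sample_id=809: ✓ → 162
sample_id=810: ✓ → 7
sample_id=811: ✗
sample_id=812: ✓ → 198
sample_id=813: ✓ → 49
depth_m_avg = (29 + 61 + 192 + 104 + 141 + 156 + 181 + 58 + 5 + 162 + 7 + 198 + 49) / 13 = 103.3076923077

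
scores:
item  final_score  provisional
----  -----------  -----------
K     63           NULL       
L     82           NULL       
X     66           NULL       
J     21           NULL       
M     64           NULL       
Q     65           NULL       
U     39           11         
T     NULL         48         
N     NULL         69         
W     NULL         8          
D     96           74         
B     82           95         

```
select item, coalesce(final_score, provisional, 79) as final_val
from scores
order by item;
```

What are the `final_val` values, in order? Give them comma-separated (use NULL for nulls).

item=B: final_score=82 → 82
item=D: final_score=96 → 96
item=J: final_score=21 → 21
item=K: final_score=63 → 63
item=L: final_score=82 → 82
item=M: final_score=64 → 64
item=N: final_score=NULL, provisional=69 → 69
item=Q: final_score=65 → 65
item=T: final_score=NULL, provisional=48 → 48
item=U: final_score=39 → 39
item=W: final_score=NULL, provisional=8 → 8
item=X: final_score=66 → 66

82, 96, 21, 63, 82, 64, 69, 65, 48, 39, 8, 66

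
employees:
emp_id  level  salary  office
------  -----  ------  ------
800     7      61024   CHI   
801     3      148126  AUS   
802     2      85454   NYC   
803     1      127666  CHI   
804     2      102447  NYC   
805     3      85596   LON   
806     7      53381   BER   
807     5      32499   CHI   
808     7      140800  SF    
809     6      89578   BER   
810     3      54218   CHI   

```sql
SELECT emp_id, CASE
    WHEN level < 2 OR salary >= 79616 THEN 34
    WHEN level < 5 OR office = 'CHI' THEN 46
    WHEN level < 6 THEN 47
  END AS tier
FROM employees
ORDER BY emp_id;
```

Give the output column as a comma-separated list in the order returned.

46, 34, 34, 34, 34, 34, NULL, 46, 34, 34, 46

emp_id=800: level < 5 OR office = 'CHI' → 46
emp_id=801: level < 2 OR salary >= 79616 → 34
emp_id=802: level < 2 OR salary >= 79616 → 34
emp_id=803: level < 2 OR salary >= 79616 → 34
emp_id=804: level < 2 OR salary >= 79616 → 34
emp_id=805: level < 2 OR salary >= 79616 → 34
emp_id=806: (no match → NULL) → NULL
emp_id=807: level < 5 OR office = 'CHI' → 46
emp_id=808: level < 2 OR salary >= 79616 → 34
emp_id=809: level < 2 OR salary >= 79616 → 34
emp_id=810: level < 5 OR office = 'CHI' → 46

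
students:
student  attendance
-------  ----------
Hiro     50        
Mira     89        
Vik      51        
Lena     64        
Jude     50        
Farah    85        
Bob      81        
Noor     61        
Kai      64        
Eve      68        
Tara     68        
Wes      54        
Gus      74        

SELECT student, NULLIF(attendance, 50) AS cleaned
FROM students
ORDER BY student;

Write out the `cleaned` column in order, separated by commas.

student=Bob: attendance=81 vs 50: differ → 81
student=Eve: attendance=68 vs 50: differ → 68
student=Farah: attendance=85 vs 50: differ → 85
student=Gus: attendance=74 vs 50: differ → 74
student=Hiro: attendance=50 vs 50: equal → NULL
student=Jude: attendance=50 vs 50: equal → NULL
student=Kai: attendance=64 vs 50: differ → 64
student=Lena: attendance=64 vs 50: differ → 64
student=Mira: attendance=89 vs 50: differ → 89
student=Noor: attendance=61 vs 50: differ → 61
student=Tara: attendance=68 vs 50: differ → 68
student=Vik: attendance=51 vs 50: differ → 51
student=Wes: attendance=54 vs 50: differ → 54

81, 68, 85, 74, NULL, NULL, 64, 64, 89, 61, 68, 51, 54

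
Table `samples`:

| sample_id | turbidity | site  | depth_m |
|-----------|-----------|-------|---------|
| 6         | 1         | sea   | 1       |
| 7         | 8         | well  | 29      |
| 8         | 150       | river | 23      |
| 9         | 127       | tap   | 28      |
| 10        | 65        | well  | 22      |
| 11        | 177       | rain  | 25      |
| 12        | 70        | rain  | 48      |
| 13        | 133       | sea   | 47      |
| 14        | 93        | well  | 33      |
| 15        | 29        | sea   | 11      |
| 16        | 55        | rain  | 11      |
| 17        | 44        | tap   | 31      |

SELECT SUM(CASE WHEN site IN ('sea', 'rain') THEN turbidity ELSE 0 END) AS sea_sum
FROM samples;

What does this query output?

sample_id=6: ✓ → 1
sample_id=7: ✗
sample_id=8: ✗
sample_id=9: ✗
sample_id=10: ✗
sample_id=11: ✓ → 177
sample_id=12: ✓ → 70
sample_id=13: ✓ → 133
sample_id=14: ✗
sample_id=15: ✓ → 29
sample_id=16: ✓ → 55
sample_id=17: ✗
sea_sum = 1 + 177 + 70 + 133 + 29 + 55 = 465

465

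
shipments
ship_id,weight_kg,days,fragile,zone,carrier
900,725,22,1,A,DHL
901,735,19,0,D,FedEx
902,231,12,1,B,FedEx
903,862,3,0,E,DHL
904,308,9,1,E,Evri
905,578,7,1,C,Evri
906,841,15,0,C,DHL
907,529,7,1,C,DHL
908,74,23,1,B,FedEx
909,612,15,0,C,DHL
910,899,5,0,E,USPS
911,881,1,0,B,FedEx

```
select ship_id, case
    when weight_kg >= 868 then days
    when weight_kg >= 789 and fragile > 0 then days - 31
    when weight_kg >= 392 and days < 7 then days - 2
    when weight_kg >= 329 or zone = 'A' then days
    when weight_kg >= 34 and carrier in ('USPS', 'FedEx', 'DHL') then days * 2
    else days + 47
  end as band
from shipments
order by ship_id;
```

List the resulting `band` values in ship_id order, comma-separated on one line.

22, 19, 24, 1, 56, 7, 15, 7, 46, 15, 5, 1

ship_id=900: weight_kg >= 329 or zone = 'A' → 22
ship_id=901: weight_kg >= 329 or zone = 'A' → 19
ship_id=902: weight_kg >= 34 and carrier in ('USPS', 'FedEx', 'DHL') → 24
ship_id=903: weight_kg >= 392 and days < 7 → 1
ship_id=904: ELSE → 56
ship_id=905: weight_kg >= 329 or zone = 'A' → 7
ship_id=906: weight_kg >= 329 or zone = 'A' → 15
ship_id=907: weight_kg >= 329 or zone = 'A' → 7
ship_id=908: weight_kg >= 34 and carrier in ('USPS', 'FedEx', 'DHL') → 46
ship_id=909: weight_kg >= 329 or zone = 'A' → 15
ship_id=910: weight_kg >= 868 → 5
ship_id=911: weight_kg >= 868 → 1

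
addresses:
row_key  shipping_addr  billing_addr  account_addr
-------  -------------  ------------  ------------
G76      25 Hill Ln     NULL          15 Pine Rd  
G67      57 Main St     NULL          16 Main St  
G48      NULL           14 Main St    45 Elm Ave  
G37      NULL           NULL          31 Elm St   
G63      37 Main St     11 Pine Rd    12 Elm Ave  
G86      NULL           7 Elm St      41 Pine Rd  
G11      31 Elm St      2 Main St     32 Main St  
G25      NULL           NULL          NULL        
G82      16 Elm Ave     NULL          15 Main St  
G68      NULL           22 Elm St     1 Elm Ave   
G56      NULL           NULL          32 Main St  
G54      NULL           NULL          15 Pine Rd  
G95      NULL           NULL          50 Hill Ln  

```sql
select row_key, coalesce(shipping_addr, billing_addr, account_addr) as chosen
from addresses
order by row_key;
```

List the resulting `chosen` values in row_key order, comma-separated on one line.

row_key=G11: shipping_addr=31 Elm St → 31 Elm St
row_key=G25: shipping_addr=NULL, billing_addr=NULL, account_addr=NULL (all NULL) → NULL
row_key=G37: shipping_addr=NULL, billing_addr=NULL, account_addr=31 Elm St → 31 Elm St
row_key=G48: shipping_addr=NULL, billing_addr=14 Main St → 14 Main St
row_key=G54: shipping_addr=NULL, billing_addr=NULL, account_addr=15 Pine Rd → 15 Pine Rd
row_key=G56: shipping_addr=NULL, billing_addr=NULL, account_addr=32 Main St → 32 Main St
row_key=G63: shipping_addr=37 Main St → 37 Main St
row_key=G67: shipping_addr=57 Main St → 57 Main St
row_key=G68: shipping_addr=NULL, billing_addr=22 Elm St → 22 Elm St
row_key=G76: shipping_addr=25 Hill Ln → 25 Hill Ln
row_key=G82: shipping_addr=16 Elm Ave → 16 Elm Ave
row_key=G86: shipping_addr=NULL, billing_addr=7 Elm St → 7 Elm St
row_key=G95: shipping_addr=NULL, billing_addr=NULL, account_addr=50 Hill Ln → 50 Hill Ln

31 Elm St, NULL, 31 Elm St, 14 Main St, 15 Pine Rd, 32 Main St, 37 Main St, 57 Main St, 22 Elm St, 25 Hill Ln, 16 Elm Ave, 7 Elm St, 50 Hill Ln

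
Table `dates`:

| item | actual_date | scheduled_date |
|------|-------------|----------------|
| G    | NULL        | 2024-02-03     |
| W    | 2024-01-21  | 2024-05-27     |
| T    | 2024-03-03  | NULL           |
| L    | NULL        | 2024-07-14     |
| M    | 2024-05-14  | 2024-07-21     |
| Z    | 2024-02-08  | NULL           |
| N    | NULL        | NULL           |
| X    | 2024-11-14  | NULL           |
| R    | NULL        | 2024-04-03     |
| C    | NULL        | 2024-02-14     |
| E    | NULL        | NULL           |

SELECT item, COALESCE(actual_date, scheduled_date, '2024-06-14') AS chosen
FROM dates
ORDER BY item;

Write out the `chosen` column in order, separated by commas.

item=C: actual_date=NULL, scheduled_date=2024-02-14 → 2024-02-14
item=E: actual_date=NULL, scheduled_date=NULL, → literal 2024-06-14 → 2024-06-14
item=G: actual_date=NULL, scheduled_date=2024-02-03 → 2024-02-03
item=L: actual_date=NULL, scheduled_date=2024-07-14 → 2024-07-14
item=M: actual_date=2024-05-14 → 2024-05-14
item=N: actual_date=NULL, scheduled_date=NULL, → literal 2024-06-14 → 2024-06-14
item=R: actual_date=NULL, scheduled_date=2024-04-03 → 2024-04-03
item=T: actual_date=2024-03-03 → 2024-03-03
item=W: actual_date=2024-01-21 → 2024-01-21
item=X: actual_date=2024-11-14 → 2024-11-14
item=Z: actual_date=2024-02-08 → 2024-02-08

2024-02-14, 2024-06-14, 2024-02-03, 2024-07-14, 2024-05-14, 2024-06-14, 2024-04-03, 2024-03-03, 2024-01-21, 2024-11-14, 2024-02-08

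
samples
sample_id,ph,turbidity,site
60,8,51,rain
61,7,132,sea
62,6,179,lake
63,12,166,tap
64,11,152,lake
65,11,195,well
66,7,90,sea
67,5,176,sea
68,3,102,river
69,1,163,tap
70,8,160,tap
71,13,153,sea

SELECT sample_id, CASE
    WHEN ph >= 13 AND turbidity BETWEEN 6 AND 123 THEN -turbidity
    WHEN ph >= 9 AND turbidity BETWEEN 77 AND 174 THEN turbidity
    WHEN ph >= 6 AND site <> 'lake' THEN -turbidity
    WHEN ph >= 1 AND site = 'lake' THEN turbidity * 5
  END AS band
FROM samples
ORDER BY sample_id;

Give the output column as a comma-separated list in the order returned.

-51, -132, 895, 166, 152, -195, -90, NULL, NULL, NULL, -160, 153

sample_id=60: ph >= 6 AND site <> 'lake' → -51
sample_id=61: ph >= 6 AND site <> 'lake' → -132
sample_id=62: ph >= 1 AND site = 'lake' → 895
sample_id=63: ph >= 9 AND turbidity BETWEEN 77 AND 174 → 166
sample_id=64: ph >= 9 AND turbidity BETWEEN 77 AND 174 → 152
sample_id=65: ph >= 6 AND site <> 'lake' → -195
sample_id=66: ph >= 6 AND site <> 'lake' → -90
sample_id=67: (no match → NULL) → NULL
sample_id=68: (no match → NULL) → NULL
sample_id=69: (no match → NULL) → NULL
sample_id=70: ph >= 6 AND site <> 'lake' → -160
sample_id=71: ph >= 9 AND turbidity BETWEEN 77 AND 174 → 153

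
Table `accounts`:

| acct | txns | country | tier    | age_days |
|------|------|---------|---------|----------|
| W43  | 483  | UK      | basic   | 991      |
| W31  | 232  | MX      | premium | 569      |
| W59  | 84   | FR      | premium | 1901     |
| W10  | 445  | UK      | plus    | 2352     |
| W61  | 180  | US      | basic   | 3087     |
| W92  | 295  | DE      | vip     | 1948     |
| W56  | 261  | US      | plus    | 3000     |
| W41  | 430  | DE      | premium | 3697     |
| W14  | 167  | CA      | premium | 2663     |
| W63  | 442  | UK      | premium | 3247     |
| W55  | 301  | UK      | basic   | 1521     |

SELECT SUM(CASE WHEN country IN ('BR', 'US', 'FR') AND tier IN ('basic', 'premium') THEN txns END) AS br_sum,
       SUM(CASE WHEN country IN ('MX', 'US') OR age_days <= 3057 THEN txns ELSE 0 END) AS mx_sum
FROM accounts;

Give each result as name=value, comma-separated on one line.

br_sum=264, mx_sum=2448

[br_sum: country IN ('BR', 'US', 'FR') AND tier IN ('basic', 'premium')]
acct=W43: ✗
acct=W31: ✗
acct=W59: ✓ → 84
acct=W10: ✗
acct=W61: ✓ → 180
acct=W92: ✗
acct=W56: ✗
acct=W41: ✗
acct=W14: ✗
acct=W63: ✗
acct=W55: ✗
br_sum = 84 + 180 = 264
—
[mx_sum: country IN ('MX', 'US') OR age_days <= 3057]
acct=W43: ✓ → 483
acct=W31: ✓ → 232
acct=W59: ✓ → 84
acct=W10: ✓ → 445
acct=W61: ✓ → 180
acct=W92: ✓ → 295
acct=W56: ✓ → 261
acct=W41: ✗
acct=W14: ✓ → 167
acct=W63: ✗
acct=W55: ✓ → 301
mx_sum = 483 + 232 + 84 + 445 + 180 + 295 + 261 + 167 + 301 = 2448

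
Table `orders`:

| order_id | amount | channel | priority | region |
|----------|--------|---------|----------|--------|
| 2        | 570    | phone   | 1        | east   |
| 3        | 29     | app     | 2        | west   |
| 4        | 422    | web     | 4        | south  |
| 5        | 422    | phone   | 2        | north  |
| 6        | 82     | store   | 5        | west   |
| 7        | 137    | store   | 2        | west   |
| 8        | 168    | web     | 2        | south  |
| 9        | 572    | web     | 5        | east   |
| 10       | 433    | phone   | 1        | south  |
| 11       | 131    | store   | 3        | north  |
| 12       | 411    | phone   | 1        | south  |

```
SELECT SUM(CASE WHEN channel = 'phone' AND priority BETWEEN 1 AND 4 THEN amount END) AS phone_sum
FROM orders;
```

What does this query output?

1836

order_id=2: ✓ → 570
order_id=3: ✗
order_id=4: ✗
order_id=5: ✓ → 422
order_id=6: ✗
order_id=7: ✗
order_id=8: ✗
order_id=9: ✗
order_id=10: ✓ → 433
order_id=11: ✗
order_id=12: ✓ → 411
phone_sum = 570 + 422 + 433 + 411 = 1836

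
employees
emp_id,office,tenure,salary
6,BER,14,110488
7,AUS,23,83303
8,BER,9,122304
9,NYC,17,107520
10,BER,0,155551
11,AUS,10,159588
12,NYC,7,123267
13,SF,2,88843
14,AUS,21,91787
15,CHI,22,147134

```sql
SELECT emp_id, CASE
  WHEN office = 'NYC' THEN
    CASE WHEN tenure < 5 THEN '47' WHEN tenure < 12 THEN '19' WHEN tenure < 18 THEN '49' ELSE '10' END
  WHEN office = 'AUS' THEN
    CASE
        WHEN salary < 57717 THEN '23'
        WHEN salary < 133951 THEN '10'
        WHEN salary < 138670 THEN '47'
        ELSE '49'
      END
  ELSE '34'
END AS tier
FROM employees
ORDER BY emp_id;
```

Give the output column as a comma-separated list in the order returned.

34, 10, 34, 49, 34, 49, 19, 34, 10, 34

emp_id=6: office='BER' → outer ELSE → 34
emp_id=7: office='AUS' → inner[salary < 133951] → 10
emp_id=8: office='BER' → outer ELSE → 34
emp_id=9: office='NYC' → inner[tenure < 18] → 49
emp_id=10: office='BER' → outer ELSE → 34
emp_id=11: office='AUS' → inner[ELSE] → 49
emp_id=12: office='NYC' → inner[tenure < 12] → 19
emp_id=13: office='SF' → outer ELSE → 34
emp_id=14: office='AUS' → inner[salary < 133951] → 10
emp_id=15: office='CHI' → outer ELSE → 34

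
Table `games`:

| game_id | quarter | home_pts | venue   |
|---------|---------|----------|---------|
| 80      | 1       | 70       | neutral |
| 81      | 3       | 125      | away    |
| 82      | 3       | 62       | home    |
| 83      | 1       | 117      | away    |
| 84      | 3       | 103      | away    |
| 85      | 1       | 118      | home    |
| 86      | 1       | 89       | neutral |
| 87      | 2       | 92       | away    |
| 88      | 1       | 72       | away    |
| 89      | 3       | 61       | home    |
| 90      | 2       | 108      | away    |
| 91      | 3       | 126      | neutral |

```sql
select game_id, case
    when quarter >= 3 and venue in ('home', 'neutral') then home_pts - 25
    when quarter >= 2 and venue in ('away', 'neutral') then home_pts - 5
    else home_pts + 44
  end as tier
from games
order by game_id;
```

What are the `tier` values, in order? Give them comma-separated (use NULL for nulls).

114, 120, 37, 161, 98, 162, 133, 87, 116, 36, 103, 101

game_id=80: ELSE → 114
game_id=81: quarter >= 2 and venue in ('away', 'neutral') → 120
game_id=82: quarter >= 3 and venue in ('home', 'neutral') → 37
game_id=83: ELSE → 161
game_id=84: quarter >= 2 and venue in ('away', 'neutral') → 98
game_id=85: ELSE → 162
game_id=86: ELSE → 133
game_id=87: quarter >= 2 and venue in ('away', 'neutral') → 87
game_id=88: ELSE → 116
game_id=89: quarter >= 3 and venue in ('home', 'neutral') → 36
game_id=90: quarter >= 2 and venue in ('away', 'neutral') → 103
game_id=91: quarter >= 3 and venue in ('home', 'neutral') → 101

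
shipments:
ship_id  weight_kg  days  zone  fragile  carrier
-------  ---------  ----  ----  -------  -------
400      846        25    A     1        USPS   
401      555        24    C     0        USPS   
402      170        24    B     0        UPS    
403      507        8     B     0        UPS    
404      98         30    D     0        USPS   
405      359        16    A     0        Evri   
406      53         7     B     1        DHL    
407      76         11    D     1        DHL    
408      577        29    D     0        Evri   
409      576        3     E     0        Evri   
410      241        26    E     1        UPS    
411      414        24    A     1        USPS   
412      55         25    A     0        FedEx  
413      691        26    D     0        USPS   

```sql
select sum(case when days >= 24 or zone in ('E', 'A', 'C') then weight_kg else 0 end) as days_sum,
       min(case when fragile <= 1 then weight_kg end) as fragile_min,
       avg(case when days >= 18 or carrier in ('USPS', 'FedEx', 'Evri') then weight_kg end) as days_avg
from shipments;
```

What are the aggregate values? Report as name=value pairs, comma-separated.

days_sum=4582, fragile_min=53, days_avg=416.5454545455

[days_sum: days >= 24 or zone in ('E', 'A', 'C')]
ship_id=400: ✓ → 846
ship_id=401: ✓ → 555
ship_id=402: ✓ → 170
ship_id=403: ✗
ship_id=404: ✓ → 98
ship_id=405: ✓ → 359
ship_id=406: ✗
ship_id=407: ✗
ship_id=408: ✓ → 577
ship_id=409: ✓ → 576
ship_id=410: ✓ → 241
ship_id=411: ✓ → 414
ship_id=412: ✓ → 55
ship_id=413: ✓ → 691
days_sum = 846 + 555 + 170 + 98 + 359 + 577 + 576 + 241 + 414 + 55 + 691 = 4582
—
[fragile_min: fragile <= 1]
ship_id=400: ✓ → 846
ship_id=401: ✓ → 555
ship_id=402: ✓ → 170
ship_id=403: ✓ → 507
ship_id=404: ✓ → 98
ship_id=405: ✓ → 359
ship_id=406: ✓ → 53
ship_id=407: ✓ → 76
ship_id=408: ✓ → 577
ship_id=409: ✓ → 576
ship_id=410: ✓ → 241
ship_id=411: ✓ → 414
ship_id=412: ✓ → 55
ship_id=413: ✓ → 691
fragile_min = MIN(846, 555, 170, 507, 98, 359, 53, 76, 577, 576, 241, 414, 55, 691) = 53
—
[days_avg: days >= 18 or carrier in ('USPS', 'FedEx', 'Evri')]
ship_id=400: ✓ → 846
ship_id=401: ✓ → 555
ship_id=402: ✓ → 170
ship_id=403: ✗
ship_id=404: ✓ → 98
ship_id=405: ✓ → 359
ship_id=406: ✗
ship_id=407: ✗
ship_id=408: ✓ → 577
ship_id=409: ✓ → 576
ship_id=410: ✓ → 241
ship_id=411: ✓ → 414
ship_id=412: ✓ → 55
ship_id=413: ✓ → 691
days_avg = (846 + 555 + 170 + 98 + 359 + 577 + 576 + 241 + 414 + 55 + 691) / 11 = 416.5454545455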